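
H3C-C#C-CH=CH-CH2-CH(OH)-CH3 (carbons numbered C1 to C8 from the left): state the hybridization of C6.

C6: 4 σ bonds; 4 regions of electron density → sp3.

sp³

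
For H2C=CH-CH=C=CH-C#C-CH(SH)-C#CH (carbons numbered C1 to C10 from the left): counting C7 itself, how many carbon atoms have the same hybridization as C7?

C7 is sp (two π bonds).
C1: sp2
C2: sp2
C3: sp2
C4: sp ✓
C5: sp2
C6: sp ✓
C7: sp ✓
C8: sp3
C9: sp ✓
C10: sp ✓
5 carbons are sp.

5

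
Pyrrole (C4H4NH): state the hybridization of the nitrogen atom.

N has three σ bonds; its lone pair occupies the p orbital and is part of the aromatic π system, so N is sp2 (not the sp3 a naive steric count of 4 would give).

sp2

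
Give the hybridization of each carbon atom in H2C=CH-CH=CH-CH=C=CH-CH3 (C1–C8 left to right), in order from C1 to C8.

C1 sp2, C2 sp2, C3 sp2, C4 sp2, C5 sp2, C6 sp, C7 sp2, C8 sp3

C1: 3 σ bonds, plus one π bond; 3 regions of electron density → sp2.
C2 carries 3 σ bonds, plus one π bond, giving a steric number of 3, so it is sp2.
C3 is sp2: 3 σ bonds, plus one π bond, 3 electron-density regions.
C4 has 3 σ bonds, plus one π bond: steric number 3 → sp2.
C5 is sp2: 3 σ bonds, plus one π bond, 3 electron-density regions.
C6: 2 σ bonds, plus two π bonds; 2 regions of electron density → sp.
C7 (3 σ bonds, plus one π bond) has steric number 3: sp2.
C8: 4 σ bonds; 4 regions of electron density → sp3.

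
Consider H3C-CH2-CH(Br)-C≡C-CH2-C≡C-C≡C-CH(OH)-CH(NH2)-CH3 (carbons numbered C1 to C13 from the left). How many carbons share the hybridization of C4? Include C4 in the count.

C4 is sp (two π bonds).
C1: sp3
C2: sp3
C3: sp3
C4: sp ✓
C5: sp ✓
C6: sp3
C7: sp ✓
C8: sp ✓
C9: sp ✓
C10: sp ✓
C11: sp3
C12: sp3
C13: sp3
6 carbons are sp.

6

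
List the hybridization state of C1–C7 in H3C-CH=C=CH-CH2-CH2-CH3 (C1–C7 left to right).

C1 sp3, C2 sp2, C3 sp, C4 sp2, C5 sp3, C6 sp3, C7 sp3

C1 is sp3: 4 σ bonds, 4 electron-density regions.
C2: 3 σ bonds, plus one π bond; 3 regions of electron density → sp2.
C3 — 2 σ bonds, plus two π bonds. Steric number 2, so sp.
C4 — 3 σ bonds, plus one π bond. Steric number 3, so sp2.
C5: 4 σ bonds — 4 electron domains, sp3.
C6: 4 σ bonds; 4 regions of electron density → sp3.
C7 has 4 σ bonds: steric number 4 → sp3.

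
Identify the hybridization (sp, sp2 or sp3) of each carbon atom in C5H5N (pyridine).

sp2

Each carbon atom: 3 σ bonds, plus one π bond; 3 regions of electron density → sp2.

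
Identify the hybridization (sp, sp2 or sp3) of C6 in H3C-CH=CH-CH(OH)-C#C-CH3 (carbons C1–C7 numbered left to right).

C6 carries 2 σ bonds, plus two π bonds, giving a steric number of 2, so it is sp.

sp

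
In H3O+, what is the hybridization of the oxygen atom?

Three σ bonds + one lone pair = steric number 4 → sp3.

sp3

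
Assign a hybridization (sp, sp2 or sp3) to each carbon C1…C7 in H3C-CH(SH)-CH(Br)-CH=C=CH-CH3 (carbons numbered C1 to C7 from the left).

C1 (4 σ bonds) has steric number 4: sp3.
C2 is sp3: 4 σ bonds, 4 electron-density regions.
C3 is sp3: 4 σ bonds, 4 electron-density regions.
C4: 3 σ bonds, plus one π bond; 3 regions of electron density → sp2.
C5 (2 σ bonds, plus two π bonds) has steric number 2: sp.
C6 is sp2: 3 σ bonds, plus one π bond, 3 electron-density regions.
C7: 4 σ bonds — 4 electron domains, sp3.

C1 sp3, C2 sp3, C3 sp3, C4 sp2, C5 sp, C6 sp2, C7 sp3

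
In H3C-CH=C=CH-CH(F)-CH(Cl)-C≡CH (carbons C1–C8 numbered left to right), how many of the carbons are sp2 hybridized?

2

C1: sp3
C2: sp2 ✓
C3: sp
C4: sp2 ✓
C5: sp3
C6: sp3
C7: sp
C8: sp
C2, C4 → 2 sp2 carbons.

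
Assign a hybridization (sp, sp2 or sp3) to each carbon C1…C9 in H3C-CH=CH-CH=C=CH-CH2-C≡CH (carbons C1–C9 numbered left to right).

C1 is sp3: 4 σ bonds, 4 electron-density regions.
C2 — 3 σ bonds, plus one π bond. Steric number 3, so sp2.
C3 has 3 σ bonds, plus one π bond: steric number 3 → sp2.
C4: 3 σ bonds, plus one π bond — 3 electron domains, sp2.
C5 is sp: 2 σ bonds, plus two π bonds, 2 electron-density regions.
C6: 3 σ bonds, plus one π bond; 3 regions of electron density → sp2.
C7 carries 4 σ bonds, giving a steric number of 4, so it is sp3.
C8 — 2 σ bonds, plus two π bonds. Steric number 2, so sp.
C9 is sp: 2 σ bonds, plus two π bonds, 2 electron-density regions.

C1 sp3, C2 sp2, C3 sp2, C4 sp2, C5 sp, C6 sp2, C7 sp3, C8 sp, C9 sp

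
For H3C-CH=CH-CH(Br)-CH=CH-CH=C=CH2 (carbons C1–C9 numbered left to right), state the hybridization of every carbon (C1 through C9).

C1 sp3, C2 sp2, C3 sp2, C4 sp3, C5 sp2, C6 sp2, C7 sp2, C8 sp, C9 sp2

C1 has 4 σ bonds: steric number 4 → sp3.
C2 has 3 σ bonds, plus one π bond: steric number 3 → sp2.
C3: 3 σ bonds, plus one π bond — 3 electron domains, sp2.
C4: 4 σ bonds; 4 regions of electron density → sp3.
C5 is sp2: 3 σ bonds, plus one π bond, 3 electron-density regions.
C6: 3 σ bonds, plus one π bond; 3 regions of electron density → sp2.
C7 has 3 σ bonds, plus one π bond: steric number 3 → sp2.
C8 (2 σ bonds, plus two π bonds) has steric number 2: sp.
C9 carries 3 σ bonds, plus one π bond, giving a steric number of 3, so it is sp2.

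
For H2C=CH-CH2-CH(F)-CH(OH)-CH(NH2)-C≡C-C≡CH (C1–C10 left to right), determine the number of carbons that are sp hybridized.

C1: sp2
C2: sp2
C3: sp3
C4: sp3
C5: sp3
C6: sp3
C7: sp ✓
C8: sp ✓
C9: sp ✓
C10: sp ✓
C7, C8, C9, C10 → 4 sp carbons.

4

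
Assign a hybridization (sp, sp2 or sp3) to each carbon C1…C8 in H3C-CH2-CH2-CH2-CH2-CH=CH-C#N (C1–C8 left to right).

C1 sp3, C2 sp3, C3 sp3, C4 sp3, C5 sp3, C6 sp2, C7 sp2, C8 sp

C1 is sp3: 4 σ bonds, 4 electron-density regions.
C2 carries 4 σ bonds, giving a steric number of 4, so it is sp3.
C3: 4 σ bonds; 4 regions of electron density → sp3.
C4 is sp3: 4 σ bonds, 4 electron-density regions.
C5 (4 σ bonds) has steric number 4: sp3.
C6 has 3 σ bonds, plus one π bond: steric number 3 → sp2.
C7 carries 3 σ bonds, plus one π bond, giving a steric number of 3, so it is sp2.
C8: 2 σ bonds, plus two π bonds — 2 electron domains, sp.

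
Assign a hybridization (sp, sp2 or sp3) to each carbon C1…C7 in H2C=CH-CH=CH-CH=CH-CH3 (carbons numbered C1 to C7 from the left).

C1 sp2, C2 sp2, C3 sp2, C4 sp2, C5 sp2, C6 sp2, C7 sp3

C1 (3 σ bonds, plus one π bond) has steric number 3: sp2.
C2 (3 σ bonds, plus one π bond) has steric number 3: sp2.
C3: 3 σ bonds, plus one π bond — 3 electron domains, sp2.
C4 is sp2: 3 σ bonds, plus one π bond, 3 electron-density regions.
C5: 3 σ bonds, plus one π bond; 3 regions of electron density → sp2.
C6 carries 3 σ bonds, plus one π bond, giving a steric number of 3, so it is sp2.
C7 carries 4 σ bonds, giving a steric number of 4, so it is sp3.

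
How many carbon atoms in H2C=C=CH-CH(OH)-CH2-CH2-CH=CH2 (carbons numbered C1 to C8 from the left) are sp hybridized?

1

C1: sp2
C2: sp ✓
C3: sp2
C4: sp3
C5: sp3
C6: sp3
C7: sp2
C8: sp2
C2 → 1 sp carbon.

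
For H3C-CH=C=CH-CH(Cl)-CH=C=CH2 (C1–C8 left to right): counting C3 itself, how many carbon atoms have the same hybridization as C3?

2

C3 is sp (two π bonds).
C1: sp3
C2: sp2
C3: sp ✓
C4: sp2
C5: sp3
C6: sp2
C7: sp ✓
C8: sp2
2 carbons are sp.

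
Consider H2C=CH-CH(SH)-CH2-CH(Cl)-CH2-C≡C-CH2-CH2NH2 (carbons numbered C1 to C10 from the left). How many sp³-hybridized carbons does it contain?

C1: sp2
C2: sp2
C3: sp3 ✓
C4: sp3 ✓
C5: sp3 ✓
C6: sp3 ✓
C7: sp
C8: sp
C9: sp3 ✓
C10: sp3 ✓
C3, C4, C5, C6, C9, C10 → 6 sp3 carbons.

6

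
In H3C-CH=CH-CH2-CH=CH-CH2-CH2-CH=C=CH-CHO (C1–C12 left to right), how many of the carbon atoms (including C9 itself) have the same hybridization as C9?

C9 is sp2 (one π bond).
C1: sp3
C2: sp2 ✓
C3: sp2 ✓
C4: sp3
C5: sp2 ✓
C6: sp2 ✓
C7: sp3
C8: sp3
C9: sp2 ✓
C10: sp
C11: sp2 ✓
C12: sp2 ✓
7 carbons are sp2.

7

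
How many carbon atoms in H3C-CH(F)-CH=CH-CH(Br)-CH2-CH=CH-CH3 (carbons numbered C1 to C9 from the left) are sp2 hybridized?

C1: sp3
C2: sp3
C3: sp2 ✓
C4: sp2 ✓
C5: sp3
C6: sp3
C7: sp2 ✓
C8: sp2 ✓
C9: sp3
C3, C4, C7, C8 → 4 sp2 carbons.

4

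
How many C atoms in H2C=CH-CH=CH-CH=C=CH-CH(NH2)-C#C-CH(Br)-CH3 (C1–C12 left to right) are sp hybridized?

3

C1: sp2
C2: sp2
C3: sp2
C4: sp2
C5: sp2
C6: sp ✓
C7: sp2
C8: sp3
C9: sp ✓
C10: sp ✓
C11: sp3
C12: sp3
C6, C9, C10 → 3 sp carbons.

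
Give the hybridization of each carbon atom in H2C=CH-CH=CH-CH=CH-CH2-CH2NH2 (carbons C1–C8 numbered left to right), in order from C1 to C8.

C1 has 3 σ bonds, plus one π bond: steric number 3 → sp2.
C2 carries 3 σ bonds, plus one π bond, giving a steric number of 3, so it is sp2.
C3: 3 σ bonds, plus one π bond; 3 regions of electron density → sp2.
C4 carries 3 σ bonds, plus one π bond, giving a steric number of 3, so it is sp2.
C5: 3 σ bonds, plus one π bond; 3 regions of electron density → sp2.
C6: 3 σ bonds, plus one π bond — 3 electron domains, sp2.
C7: 4 σ bonds — 4 electron domains, sp3.
C8 carries 4 σ bonds, giving a steric number of 4, so it is sp3.

C1 sp2, C2 sp2, C3 sp2, C4 sp2, C5 sp2, C6 sp2, C7 sp3, C8 sp3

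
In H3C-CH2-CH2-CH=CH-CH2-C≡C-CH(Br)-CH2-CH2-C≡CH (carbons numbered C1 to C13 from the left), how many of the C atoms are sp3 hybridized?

C1: sp3 ✓
C2: sp3 ✓
C3: sp3 ✓
C4: sp2
C5: sp2
C6: sp3 ✓
C7: sp
C8: sp
C9: sp3 ✓
C10: sp3 ✓
C11: sp3 ✓
C12: sp
C13: sp
C1, C2, C3, C6, C9, C10, C11 → 7 sp3 carbons.

7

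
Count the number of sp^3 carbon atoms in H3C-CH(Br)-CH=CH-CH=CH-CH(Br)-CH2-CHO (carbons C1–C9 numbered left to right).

4

C1: sp3 ✓
C2: sp3 ✓
C3: sp2
C4: sp2
C5: sp2
C6: sp2
C7: sp3 ✓
C8: sp3 ✓
C9: sp2
C1, C2, C7, C8 → 4 sp3 carbons.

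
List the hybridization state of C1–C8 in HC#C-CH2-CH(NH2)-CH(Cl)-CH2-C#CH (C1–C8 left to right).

C1 sp, C2 sp, C3 sp3, C4 sp3, C5 sp3, C6 sp3, C7 sp, C8 sp

C1 — 2 σ bonds, plus two π bonds. Steric number 2, so sp.
C2 is sp: 2 σ bonds, plus two π bonds, 2 electron-density regions.
C3 (4 σ bonds) has steric number 4: sp3.
C4 is sp3: 4 σ bonds, 4 electron-density regions.
C5 is sp3: 4 σ bonds, 4 electron-density regions.
C6: 4 σ bonds; 4 regions of electron density → sp3.
C7 has 2 σ bonds, plus two π bonds: steric number 2 → sp.
C8 — 2 σ bonds, plus two π bonds. Steric number 2, so sp.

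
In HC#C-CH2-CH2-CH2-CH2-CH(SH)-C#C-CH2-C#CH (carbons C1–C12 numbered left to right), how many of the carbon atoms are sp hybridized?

C1: sp ✓
C2: sp ✓
C3: sp3
C4: sp3
C5: sp3
C6: sp3
C7: sp3
C8: sp ✓
C9: sp ✓
C10: sp3
C11: sp ✓
C12: sp ✓
C1, C2, C8, C9, C11, C12 → 6 sp carbons.

6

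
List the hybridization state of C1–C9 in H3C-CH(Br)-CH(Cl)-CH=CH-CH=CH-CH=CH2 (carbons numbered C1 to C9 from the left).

C1 sp3, C2 sp3, C3 sp3, C4 sp2, C5 sp2, C6 sp2, C7 sp2, C8 sp2, C9 sp2

C1 has 4 σ bonds: steric number 4 → sp3.
C2: 4 σ bonds; 4 regions of electron density → sp3.
C3 has 4 σ bonds: steric number 4 → sp3.
C4: 3 σ bonds, plus one π bond — 3 electron domains, sp2.
C5: 3 σ bonds, plus one π bond; 3 regions of electron density → sp2.
C6: 3 σ bonds, plus one π bond — 3 electron domains, sp2.
C7 has 3 σ bonds, plus one π bond: steric number 3 → sp2.
C8 (3 σ bonds, plus one π bond) has steric number 3: sp2.
C9 carries 3 σ bonds, plus one π bond, giving a steric number of 3, so it is sp2.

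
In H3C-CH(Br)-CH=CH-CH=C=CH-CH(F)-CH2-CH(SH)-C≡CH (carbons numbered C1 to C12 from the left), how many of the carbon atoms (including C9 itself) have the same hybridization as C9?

C9 is sp3 (only σ bonds).
C1: sp3 ✓
C2: sp3 ✓
C3: sp2
C4: sp2
C5: sp2
C6: sp
C7: sp2
C8: sp3 ✓
C9: sp3 ✓
C10: sp3 ✓
C11: sp
C12: sp
5 carbons are sp3.

5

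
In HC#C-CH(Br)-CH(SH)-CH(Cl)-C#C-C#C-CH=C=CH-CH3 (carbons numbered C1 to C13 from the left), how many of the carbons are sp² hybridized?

2

C1: sp
C2: sp
C3: sp3
C4: sp3
C5: sp3
C6: sp
C7: sp
C8: sp
C9: sp
C10: sp2 ✓
C11: sp
C12: sp2 ✓
C13: sp3
C10, C12 → 2 sp2 carbons.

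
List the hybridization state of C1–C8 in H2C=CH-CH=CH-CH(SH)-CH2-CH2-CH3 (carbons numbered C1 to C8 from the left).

C1 sp2, C2 sp2, C3 sp2, C4 sp2, C5 sp3, C6 sp3, C7 sp3, C8 sp3

C1: 3 σ bonds, plus one π bond; 3 regions of electron density → sp2.
C2 is sp2: 3 σ bonds, plus one π bond, 3 electron-density regions.
C3 — 3 σ bonds, plus one π bond. Steric number 3, so sp2.
C4: 3 σ bonds, plus one π bond — 3 electron domains, sp2.
C5 carries 4 σ bonds, giving a steric number of 4, so it is sp3.
C6: 4 σ bonds — 4 electron domains, sp3.
C7: 4 σ bonds — 4 electron domains, sp3.
C8 — 4 σ bonds. Steric number 4, so sp3.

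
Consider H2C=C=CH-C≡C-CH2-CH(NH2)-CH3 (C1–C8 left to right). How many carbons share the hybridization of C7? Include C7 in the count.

3

C7 is sp3 (only σ bonds).
C1: sp2
C2: sp
C3: sp2
C4: sp
C5: sp
C6: sp3 ✓
C7: sp3 ✓
C8: sp3 ✓
3 carbons are sp3.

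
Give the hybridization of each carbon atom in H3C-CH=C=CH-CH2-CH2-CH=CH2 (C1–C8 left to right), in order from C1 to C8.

C1 is sp3: 4 σ bonds, 4 electron-density regions.
C2 (3 σ bonds, plus one π bond) has steric number 3: sp2.
C3: 2 σ bonds, plus two π bonds; 2 regions of electron density → sp.
C4: 3 σ bonds, plus one π bond — 3 electron domains, sp2.
C5 has 4 σ bonds: steric number 4 → sp3.
C6 is sp3: 4 σ bonds, 4 electron-density regions.
C7 — 3 σ bonds, plus one π bond. Steric number 3, so sp2.
C8 has 3 σ bonds, plus one π bond: steric number 3 → sp2.

C1 sp3, C2 sp2, C3 sp, C4 sp2, C5 sp3, C6 sp3, C7 sp2, C8 sp2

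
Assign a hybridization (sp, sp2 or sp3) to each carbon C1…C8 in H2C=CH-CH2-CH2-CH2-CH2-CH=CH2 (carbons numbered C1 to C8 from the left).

C1 sp2, C2 sp2, C3 sp3, C4 sp3, C5 sp3, C6 sp3, C7 sp2, C8 sp2

C1 has 3 σ bonds, plus one π bond: steric number 3 → sp2.
C2 is sp2: 3 σ bonds, plus one π bond, 3 electron-density regions.
C3 (4 σ bonds) has steric number 4: sp3.
C4 carries 4 σ bonds, giving a steric number of 4, so it is sp3.
C5 (4 σ bonds) has steric number 4: sp3.
C6: 4 σ bonds — 4 electron domains, sp3.
C7 (3 σ bonds, plus one π bond) has steric number 3: sp2.
C8 (3 σ bonds, plus one π bond) has steric number 3: sp2.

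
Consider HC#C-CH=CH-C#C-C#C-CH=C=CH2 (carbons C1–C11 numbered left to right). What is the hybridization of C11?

C11 is sp2: 3 σ bonds, plus one π bond, 3 electron-density regions.

sp²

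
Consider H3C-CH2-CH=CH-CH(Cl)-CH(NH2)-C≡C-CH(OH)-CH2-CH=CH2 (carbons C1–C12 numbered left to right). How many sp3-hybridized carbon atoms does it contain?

C1: sp3 ✓
C2: sp3 ✓
C3: sp2
C4: sp2
C5: sp3 ✓
C6: sp3 ✓
C7: sp
C8: sp
C9: sp3 ✓
C10: sp3 ✓
C11: sp2
C12: sp2
C1, C2, C5, C6, C9, C10 → 6 sp3 carbons.

6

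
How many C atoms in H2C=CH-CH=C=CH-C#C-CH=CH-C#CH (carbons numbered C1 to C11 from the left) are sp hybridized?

C1: sp2
C2: sp2
C3: sp2
C4: sp ✓
C5: sp2
C6: sp ✓
C7: sp ✓
C8: sp2
C9: sp2
C10: sp ✓
C11: sp ✓
C4, C6, C7, C10, C11 → 5 sp carbons.

5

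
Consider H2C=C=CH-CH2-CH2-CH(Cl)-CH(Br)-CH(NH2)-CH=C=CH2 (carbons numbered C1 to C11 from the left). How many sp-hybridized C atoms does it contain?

C1: sp2
C2: sp ✓
C3: sp2
C4: sp3
C5: sp3
C6: sp3
C7: sp3
C8: sp3
C9: sp2
C10: sp ✓
C11: sp2
C2, C10 → 2 sp carbons.

2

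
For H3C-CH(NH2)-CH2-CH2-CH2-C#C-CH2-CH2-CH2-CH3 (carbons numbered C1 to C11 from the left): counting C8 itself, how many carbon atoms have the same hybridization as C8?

9

C8 is sp3 (only σ bonds).
C1: sp3 ✓
C2: sp3 ✓
C3: sp3 ✓
C4: sp3 ✓
C5: sp3 ✓
C6: sp
C7: sp
C8: sp3 ✓
C9: sp3 ✓
C10: sp3 ✓
C11: sp3 ✓
9 carbons are sp3.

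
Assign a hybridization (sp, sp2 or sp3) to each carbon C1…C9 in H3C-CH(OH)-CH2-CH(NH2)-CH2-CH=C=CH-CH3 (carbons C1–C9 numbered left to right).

C1 sp3, C2 sp3, C3 sp3, C4 sp3, C5 sp3, C6 sp2, C7 sp, C8 sp2, C9 sp3

C1 (4 σ bonds) has steric number 4: sp3.
C2: 4 σ bonds — 4 electron domains, sp3.
C3 has 4 σ bonds: steric number 4 → sp3.
C4 is sp3: 4 σ bonds, 4 electron-density regions.
C5 is sp3: 4 σ bonds, 4 electron-density regions.
C6: 3 σ bonds, plus one π bond; 3 regions of electron density → sp2.
C7: 2 σ bonds, plus two π bonds; 2 regions of electron density → sp.
C8 — 3 σ bonds, plus one π bond. Steric number 3, so sp2.
C9 — 4 σ bonds. Steric number 4, so sp3.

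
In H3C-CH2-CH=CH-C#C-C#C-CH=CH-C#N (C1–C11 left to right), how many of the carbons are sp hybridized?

5

C1: sp3
C2: sp3
C3: sp2
C4: sp2
C5: sp ✓
C6: sp ✓
C7: sp ✓
C8: sp ✓
C9: sp2
C10: sp2
C11: sp ✓
C5, C6, C7, C8, C11 → 5 sp carbons.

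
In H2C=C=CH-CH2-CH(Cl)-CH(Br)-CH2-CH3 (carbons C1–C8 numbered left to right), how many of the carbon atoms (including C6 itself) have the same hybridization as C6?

C6 is sp3 (only σ bonds).
C1: sp2
C2: sp
C3: sp2
C4: sp3 ✓
C5: sp3 ✓
C6: sp3 ✓
C7: sp3 ✓
C8: sp3 ✓
5 carbons are sp3.

5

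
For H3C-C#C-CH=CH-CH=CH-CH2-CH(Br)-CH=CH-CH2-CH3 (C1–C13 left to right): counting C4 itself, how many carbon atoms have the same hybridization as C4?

6

C4 is sp2 (one π bond).
C1: sp3
C2: sp
C3: sp
C4: sp2 ✓
C5: sp2 ✓
C6: sp2 ✓
C7: sp2 ✓
C8: sp3
C9: sp3
C10: sp2 ✓
C11: sp2 ✓
C12: sp3
C13: sp3
6 carbons are sp2.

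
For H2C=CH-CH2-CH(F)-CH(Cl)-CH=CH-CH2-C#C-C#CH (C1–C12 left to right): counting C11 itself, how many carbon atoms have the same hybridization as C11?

C11 is sp (two π bonds).
C1: sp2
C2: sp2
C3: sp3
C4: sp3
C5: sp3
C6: sp2
C7: sp2
C8: sp3
C9: sp ✓
C10: sp ✓
C11: sp ✓
C12: sp ✓
4 carbons are sp.

4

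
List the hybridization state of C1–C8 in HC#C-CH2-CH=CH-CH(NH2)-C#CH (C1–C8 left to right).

C1 sp, C2 sp, C3 sp3, C4 sp2, C5 sp2, C6 sp3, C7 sp, C8 sp

C1: 2 σ bonds, plus two π bonds — 2 electron domains, sp.
C2 is sp: 2 σ bonds, plus two π bonds, 2 electron-density regions.
C3 is sp3: 4 σ bonds, 4 electron-density regions.
C4 (3 σ bonds, plus one π bond) has steric number 3: sp2.
C5 (3 σ bonds, plus one π bond) has steric number 3: sp2.
C6: 4 σ bonds; 4 regions of electron density → sp3.
C7: 2 σ bonds, plus two π bonds; 2 regions of electron density → sp.
C8 has 2 σ bonds, plus two π bonds: steric number 2 → sp.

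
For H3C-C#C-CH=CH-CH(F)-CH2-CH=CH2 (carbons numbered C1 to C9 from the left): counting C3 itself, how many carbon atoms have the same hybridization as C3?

C3 is sp (two π bonds).
C1: sp3
C2: sp ✓
C3: sp ✓
C4: sp2
C5: sp2
C6: sp3
C7: sp3
C8: sp2
C9: sp2
2 carbons are sp.

2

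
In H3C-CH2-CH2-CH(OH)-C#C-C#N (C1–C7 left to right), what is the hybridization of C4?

C4 has 4 σ bonds: steric number 4 → sp3.

sp^3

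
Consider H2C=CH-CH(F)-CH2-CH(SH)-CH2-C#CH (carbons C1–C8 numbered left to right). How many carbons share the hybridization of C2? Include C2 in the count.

C2 is sp2 (one π bond).
C1: sp2 ✓
C2: sp2 ✓
C3: sp3
C4: sp3
C5: sp3
C6: sp3
C7: sp
C8: sp
2 carbons are sp2.

2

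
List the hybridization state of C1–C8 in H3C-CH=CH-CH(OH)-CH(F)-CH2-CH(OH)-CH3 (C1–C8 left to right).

C1 sp3, C2 sp2, C3 sp2, C4 sp3, C5 sp3, C6 sp3, C7 sp3, C8 sp3

C1: 4 σ bonds; 4 regions of electron density → sp3.
C2: 3 σ bonds, plus one π bond — 3 electron domains, sp2.
C3 carries 3 σ bonds, plus one π bond, giving a steric number of 3, so it is sp2.
C4 — 4 σ bonds. Steric number 4, so sp3.
C5 has 4 σ bonds: steric number 4 → sp3.
C6: 4 σ bonds; 4 regions of electron density → sp3.
C7 is sp3: 4 σ bonds, 4 electron-density regions.
C8: 4 σ bonds; 4 regions of electron density → sp3.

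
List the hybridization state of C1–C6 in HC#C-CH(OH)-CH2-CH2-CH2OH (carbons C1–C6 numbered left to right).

C1 sp, C2 sp, C3 sp3, C4 sp3, C5 sp3, C6 sp3

C1: 2 σ bonds, plus two π bonds — 2 electron domains, sp.
C2 has 2 σ bonds, plus two π bonds: steric number 2 → sp.
C3 — 4 σ bonds. Steric number 4, so sp3.
C4: 4 σ bonds — 4 electron domains, sp3.
C5: 4 σ bonds — 4 electron domains, sp3.
C6 (4 σ bonds) has steric number 4: sp3.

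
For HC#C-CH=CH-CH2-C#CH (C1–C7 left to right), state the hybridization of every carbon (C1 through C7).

C1 sp, C2 sp, C3 sp2, C4 sp2, C5 sp3, C6 sp, C7 sp

C1 carries 2 σ bonds, plus two π bonds, giving a steric number of 2, so it is sp.
C2: 2 σ bonds, plus two π bonds — 2 electron domains, sp.
C3 (3 σ bonds, plus one π bond) has steric number 3: sp2.
C4: 3 σ bonds, plus one π bond; 3 regions of electron density → sp2.
C5 carries 4 σ bonds, giving a steric number of 4, so it is sp3.
C6 carries 2 σ bonds, plus two π bonds, giving a steric number of 2, so it is sp.
C7 is sp: 2 σ bonds, plus two π bonds, 2 electron-density regions.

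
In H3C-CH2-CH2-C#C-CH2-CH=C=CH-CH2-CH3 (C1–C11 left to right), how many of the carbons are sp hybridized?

C1: sp3
C2: sp3
C3: sp3
C4: sp ✓
C5: sp ✓
C6: sp3
C7: sp2
C8: sp ✓
C9: sp2
C10: sp3
C11: sp3
C4, C5, C8 → 3 sp carbons.

3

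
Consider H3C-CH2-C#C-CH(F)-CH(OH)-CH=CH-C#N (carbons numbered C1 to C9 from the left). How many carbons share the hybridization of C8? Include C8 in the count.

C8 is sp2 (one π bond).
C1: sp3
C2: sp3
C3: sp
C4: sp
C5: sp3
C6: sp3
C7: sp2 ✓
C8: sp2 ✓
C9: sp
2 carbons are sp2.

2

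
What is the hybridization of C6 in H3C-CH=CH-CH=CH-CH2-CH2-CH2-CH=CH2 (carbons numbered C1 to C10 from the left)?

C6 is sp3: 4 σ bonds, 4 electron-density regions.

sp^3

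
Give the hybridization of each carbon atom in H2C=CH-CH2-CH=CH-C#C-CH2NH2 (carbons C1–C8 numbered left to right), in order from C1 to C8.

C1 sp2, C2 sp2, C3 sp3, C4 sp2, C5 sp2, C6 sp, C7 sp, C8 sp3

C1 is sp2: 3 σ bonds, plus one π bond, 3 electron-density regions.
C2 — 3 σ bonds, plus one π bond. Steric number 3, so sp2.
C3 carries 4 σ bonds, giving a steric number of 4, so it is sp3.
C4 is sp2: 3 σ bonds, plus one π bond, 3 electron-density regions.
C5 carries 3 σ bonds, plus one π bond, giving a steric number of 3, so it is sp2.
C6 carries 2 σ bonds, plus two π bonds, giving a steric number of 2, so it is sp.
C7: 2 σ bonds, plus two π bonds; 2 regions of electron density → sp.
C8: 4 σ bonds — 4 electron domains, sp3.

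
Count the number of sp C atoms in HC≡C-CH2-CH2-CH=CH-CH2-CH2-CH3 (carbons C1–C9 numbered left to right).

C1: sp ✓
C2: sp ✓
C3: sp3
C4: sp3
C5: sp2
C6: sp2
C7: sp3
C8: sp3
C9: sp3
C1, C2 → 2 sp carbons.

2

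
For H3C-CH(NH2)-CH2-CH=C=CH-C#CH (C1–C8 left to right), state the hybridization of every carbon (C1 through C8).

C1 sp3, C2 sp3, C3 sp3, C4 sp2, C5 sp, C6 sp2, C7 sp, C8 sp

C1 carries 4 σ bonds, giving a steric number of 4, so it is sp3.
C2 has 4 σ bonds: steric number 4 → sp3.
C3 has 4 σ bonds: steric number 4 → sp3.
C4 carries 3 σ bonds, plus one π bond, giving a steric number of 3, so it is sp2.
C5: 2 σ bonds, plus two π bonds; 2 regions of electron density → sp.
C6: 3 σ bonds, plus one π bond; 3 regions of electron density → sp2.
C7 is sp: 2 σ bonds, plus two π bonds, 2 electron-density regions.
C8 — 2 σ bonds, plus two π bonds. Steric number 2, so sp.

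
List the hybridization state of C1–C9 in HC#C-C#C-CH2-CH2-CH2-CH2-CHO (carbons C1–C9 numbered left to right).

C1 sp, C2 sp, C3 sp, C4 sp, C5 sp3, C6 sp3, C7 sp3, C8 sp3, C9 sp2

C1 is sp: 2 σ bonds, plus two π bonds, 2 electron-density regions.
C2 has 2 σ bonds, plus two π bonds: steric number 2 → sp.
C3 (2 σ bonds, plus two π bonds) has steric number 2: sp.
C4: 2 σ bonds, plus two π bonds; 2 regions of electron density → sp.
C5 (4 σ bonds) has steric number 4: sp3.
C6: 4 σ bonds; 4 regions of electron density → sp3.
C7 is sp3: 4 σ bonds, 4 electron-density regions.
C8: 4 σ bonds; 4 regions of electron density → sp3.
C9 (3 σ bonds, plus one π bond) has steric number 3: sp2.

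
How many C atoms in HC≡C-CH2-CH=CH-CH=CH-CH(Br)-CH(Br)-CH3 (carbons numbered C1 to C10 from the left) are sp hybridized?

C1: sp ✓
C2: sp ✓
C3: sp3
C4: sp2
C5: sp2
C6: sp2
C7: sp2
C8: sp3
C9: sp3
C10: sp3
C1, C2 → 2 sp carbons.

2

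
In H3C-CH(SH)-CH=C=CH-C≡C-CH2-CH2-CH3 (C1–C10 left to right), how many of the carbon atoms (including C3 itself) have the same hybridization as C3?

2

C3 is sp2 (one π bond).
C1: sp3
C2: sp3
C3: sp2 ✓
C4: sp
C5: sp2 ✓
C6: sp
C7: sp
C8: sp3
C9: sp3
C10: sp3
2 carbons are sp2.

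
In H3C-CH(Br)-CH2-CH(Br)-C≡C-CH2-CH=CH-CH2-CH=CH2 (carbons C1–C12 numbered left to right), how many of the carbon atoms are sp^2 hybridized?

C1: sp3
C2: sp3
C3: sp3
C4: sp3
C5: sp
C6: sp
C7: sp3
C8: sp2 ✓
C9: sp2 ✓
C10: sp3
C11: sp2 ✓
C12: sp2 ✓
C8, C9, C11, C12 → 4 sp2 carbons.

4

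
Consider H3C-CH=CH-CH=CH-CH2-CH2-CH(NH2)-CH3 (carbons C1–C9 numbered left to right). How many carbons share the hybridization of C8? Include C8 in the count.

C8 is sp3 (only σ bonds).
C1: sp3 ✓
C2: sp2
C3: sp2
C4: sp2
C5: sp2
C6: sp3 ✓
C7: sp3 ✓
C8: sp3 ✓
C9: sp3 ✓
5 carbons are sp3.

5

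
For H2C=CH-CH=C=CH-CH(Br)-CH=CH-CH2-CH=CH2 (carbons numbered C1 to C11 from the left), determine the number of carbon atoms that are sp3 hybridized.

2

C1: sp2
C2: sp2
C3: sp2
C4: sp
C5: sp2
C6: sp3 ✓
C7: sp2
C8: sp2
C9: sp3 ✓
C10: sp2
C11: sp2
C6, C9 → 2 sp3 carbons.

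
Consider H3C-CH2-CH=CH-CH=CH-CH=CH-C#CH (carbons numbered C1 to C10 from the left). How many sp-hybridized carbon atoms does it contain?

2

C1: sp3
C2: sp3
C3: sp2
C4: sp2
C5: sp2
C6: sp2
C7: sp2
C8: sp2
C9: sp ✓
C10: sp ✓
C9, C10 → 2 sp carbons.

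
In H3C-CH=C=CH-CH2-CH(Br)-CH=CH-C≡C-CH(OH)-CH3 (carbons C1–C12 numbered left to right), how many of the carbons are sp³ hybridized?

5

C1: sp3 ✓
C2: sp2
C3: sp
C4: sp2
C5: sp3 ✓
C6: sp3 ✓
C7: sp2
C8: sp2
C9: sp
C10: sp
C11: sp3 ✓
C12: sp3 ✓
C1, C5, C6, C11, C12 → 5 sp3 carbons.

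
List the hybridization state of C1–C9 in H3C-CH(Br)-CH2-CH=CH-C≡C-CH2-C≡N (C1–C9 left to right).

C1: 4 σ bonds; 4 regions of electron density → sp3.
C2: 4 σ bonds — 4 electron domains, sp3.
C3: 4 σ bonds; 4 regions of electron density → sp3.
C4 (3 σ bonds, plus one π bond) has steric number 3: sp2.
C5 carries 3 σ bonds, plus one π bond, giving a steric number of 3, so it is sp2.
C6 (2 σ bonds, plus two π bonds) has steric number 2: sp.
C7: 2 σ bonds, plus two π bonds; 2 regions of electron density → sp.
C8: 4 σ bonds; 4 regions of electron density → sp3.
C9 carries 2 σ bonds, plus two π bonds, giving a steric number of 2, so it is sp.

C1 sp3, C2 sp3, C3 sp3, C4 sp2, C5 sp2, C6 sp, C7 sp, C8 sp3, C9 sp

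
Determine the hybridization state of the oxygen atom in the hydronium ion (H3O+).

Three σ bonds + one lone pair = steric number 4 → sp3.

sp^3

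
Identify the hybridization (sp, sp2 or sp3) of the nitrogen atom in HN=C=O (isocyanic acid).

sp^2

The nitrogen atom carries 2 σ bonds and 1 lone pair, plus one π bond, giving a steric number of 3, so it is sp2.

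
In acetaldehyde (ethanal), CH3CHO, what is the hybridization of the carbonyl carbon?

sp^2

The carbonyl carbon: 3 σ bonds, plus one π bond; 3 regions of electron density → sp2.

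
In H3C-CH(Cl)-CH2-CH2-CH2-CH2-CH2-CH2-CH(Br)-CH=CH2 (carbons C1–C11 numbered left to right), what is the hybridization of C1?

sp^3

C1 is sp3: 4 σ bonds, 4 electron-density regions.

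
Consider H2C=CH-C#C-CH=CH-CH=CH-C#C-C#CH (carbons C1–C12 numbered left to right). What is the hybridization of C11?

C11 has 2 σ bonds, plus two π bonds: steric number 2 → sp.

sp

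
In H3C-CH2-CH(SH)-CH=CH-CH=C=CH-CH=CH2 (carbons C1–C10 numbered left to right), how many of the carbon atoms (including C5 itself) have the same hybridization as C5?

6

C5 is sp2 (one π bond).
C1: sp3
C2: sp3
C3: sp3
C4: sp2 ✓
C5: sp2 ✓
C6: sp2 ✓
C7: sp
C8: sp2 ✓
C9: sp2 ✓
C10: sp2 ✓
6 carbons are sp2.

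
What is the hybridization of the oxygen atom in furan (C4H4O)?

sp²

One O lone pair is in the aromatic π system (p orbital), the other is in an sp2 hybrid in the ring plane; O has two σ bonds + one in-plane lone pair → sp2.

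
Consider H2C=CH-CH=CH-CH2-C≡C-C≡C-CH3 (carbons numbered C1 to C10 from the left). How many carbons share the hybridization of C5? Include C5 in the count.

2

C5 is sp3 (only σ bonds).
C1: sp2
C2: sp2
C3: sp2
C4: sp2
C5: sp3 ✓
C6: sp
C7: sp
C8: sp
C9: sp
C10: sp3 ✓
2 carbons are sp3.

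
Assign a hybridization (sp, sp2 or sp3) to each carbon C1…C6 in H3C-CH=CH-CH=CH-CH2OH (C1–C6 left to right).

C1 carries 4 σ bonds, giving a steric number of 4, so it is sp3.
C2: 3 σ bonds, plus one π bond; 3 regions of electron density → sp2.
C3 has 3 σ bonds, plus one π bond: steric number 3 → sp2.
C4 has 3 σ bonds, plus one π bond: steric number 3 → sp2.
C5: 3 σ bonds, plus one π bond; 3 regions of electron density → sp2.
C6 has 4 σ bonds: steric number 4 → sp3.

C1 sp3, C2 sp2, C3 sp2, C4 sp2, C5 sp2, C6 sp3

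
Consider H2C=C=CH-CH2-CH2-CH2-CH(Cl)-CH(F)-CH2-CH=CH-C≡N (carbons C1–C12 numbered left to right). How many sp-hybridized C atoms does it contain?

C1: sp2
C2: sp ✓
C3: sp2
C4: sp3
C5: sp3
C6: sp3
C7: sp3
C8: sp3
C9: sp3
C10: sp2
C11: sp2
C12: sp ✓
C2, C12 → 2 sp carbons.

2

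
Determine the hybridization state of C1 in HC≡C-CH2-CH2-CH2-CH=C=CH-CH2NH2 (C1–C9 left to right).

sp

C1 has 2 σ bonds, plus two π bonds: steric number 2 → sp.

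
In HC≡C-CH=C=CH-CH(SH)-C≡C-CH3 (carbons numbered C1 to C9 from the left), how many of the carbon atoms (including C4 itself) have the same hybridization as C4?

5

C4 is sp (two π bonds).
C1: sp ✓
C2: sp ✓
C3: sp2
C4: sp ✓
C5: sp2
C6: sp3
C7: sp ✓
C8: sp ✓
C9: sp3
5 carbons are sp.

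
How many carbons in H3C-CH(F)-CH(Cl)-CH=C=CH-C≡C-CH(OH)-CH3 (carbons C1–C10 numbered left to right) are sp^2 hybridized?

2

C1: sp3
C2: sp3
C3: sp3
C4: sp2 ✓
C5: sp
C6: sp2 ✓
C7: sp
C8: sp
C9: sp3
C10: sp3
C4, C6 → 2 sp2 carbons.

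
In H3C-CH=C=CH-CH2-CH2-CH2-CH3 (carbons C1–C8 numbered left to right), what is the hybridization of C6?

sp3

C6: 4 σ bonds — 4 electron domains, sp3.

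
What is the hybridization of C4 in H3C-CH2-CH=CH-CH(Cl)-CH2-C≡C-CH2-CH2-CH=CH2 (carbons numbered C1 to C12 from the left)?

C4 carries 3 σ bonds, plus one π bond, giving a steric number of 3, so it is sp2.

sp^2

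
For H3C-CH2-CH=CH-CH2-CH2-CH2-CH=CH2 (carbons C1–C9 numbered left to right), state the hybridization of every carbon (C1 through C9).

C1 sp3, C2 sp3, C3 sp2, C4 sp2, C5 sp3, C6 sp3, C7 sp3, C8 sp2, C9 sp2

C1 has 4 σ bonds: steric number 4 → sp3.
C2 — 4 σ bonds. Steric number 4, so sp3.
C3 has 3 σ bonds, plus one π bond: steric number 3 → sp2.
C4: 3 σ bonds, plus one π bond — 3 electron domains, sp2.
C5: 4 σ bonds — 4 electron domains, sp3.
C6 — 4 σ bonds. Steric number 4, so sp3.
C7 — 4 σ bonds. Steric number 4, so sp3.
C8 (3 σ bonds, plus one π bond) has steric number 3: sp2.
C9 — 3 σ bonds, plus one π bond. Steric number 3, so sp2.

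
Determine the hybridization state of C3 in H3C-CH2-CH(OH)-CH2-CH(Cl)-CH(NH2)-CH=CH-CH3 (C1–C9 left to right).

sp³

C3 has 4 σ bonds: steric number 4 → sp3.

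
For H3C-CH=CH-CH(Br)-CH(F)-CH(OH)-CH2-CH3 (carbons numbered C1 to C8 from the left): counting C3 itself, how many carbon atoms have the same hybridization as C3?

2

C3 is sp2 (one π bond).
C1: sp3
C2: sp2 ✓
C3: sp2 ✓
C4: sp3
C5: sp3
C6: sp3
C7: sp3
C8: sp3
2 carbons are sp2.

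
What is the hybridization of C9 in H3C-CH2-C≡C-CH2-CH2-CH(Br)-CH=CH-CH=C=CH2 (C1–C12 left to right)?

C9: 3 σ bonds, plus one π bond — 3 electron domains, sp2.

sp2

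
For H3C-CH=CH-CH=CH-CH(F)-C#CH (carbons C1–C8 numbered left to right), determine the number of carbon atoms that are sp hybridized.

2

C1: sp3
C2: sp2
C3: sp2
C4: sp2
C5: sp2
C6: sp3
C7: sp ✓
C8: sp ✓
C7, C8 → 2 sp carbons.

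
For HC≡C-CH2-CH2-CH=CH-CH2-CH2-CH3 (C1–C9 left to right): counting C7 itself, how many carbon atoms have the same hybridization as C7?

C7 is sp3 (only σ bonds).
C1: sp
C2: sp
C3: sp3 ✓
C4: sp3 ✓
C5: sp2
C6: sp2
C7: sp3 ✓
C8: sp3 ✓
C9: sp3 ✓
5 carbons are sp3.

5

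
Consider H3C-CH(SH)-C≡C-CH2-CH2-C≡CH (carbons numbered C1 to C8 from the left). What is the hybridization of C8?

sp

C8 is sp: 2 σ bonds, plus two π bonds, 2 electron-density regions.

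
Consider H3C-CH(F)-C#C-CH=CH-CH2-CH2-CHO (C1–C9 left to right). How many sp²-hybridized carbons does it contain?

3

C1: sp3
C2: sp3
C3: sp
C4: sp
C5: sp2 ✓
C6: sp2 ✓
C7: sp3
C8: sp3
C9: sp2 ✓
C5, C6, C9 → 3 sp2 carbons.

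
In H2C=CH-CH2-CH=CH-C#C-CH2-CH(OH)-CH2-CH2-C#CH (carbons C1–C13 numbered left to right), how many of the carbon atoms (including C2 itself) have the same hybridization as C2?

C2 is sp2 (one π bond).
C1: sp2 ✓
C2: sp2 ✓
C3: sp3
C4: sp2 ✓
C5: sp2 ✓
C6: sp
C7: sp
C8: sp3
C9: sp3
C10: sp3
C11: sp3
C12: sp
C13: sp
4 carbons are sp2.

4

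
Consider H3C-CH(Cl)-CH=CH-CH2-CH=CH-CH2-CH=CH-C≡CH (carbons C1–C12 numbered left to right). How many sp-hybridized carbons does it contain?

C1: sp3
C2: sp3
C3: sp2
C4: sp2
C5: sp3
C6: sp2
C7: sp2
C8: sp3
C9: sp2
C10: sp2
C11: sp ✓
C12: sp ✓
C11, C12 → 2 sp carbons.

2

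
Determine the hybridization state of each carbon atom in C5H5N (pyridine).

sp²

Each carbon atom carries 3 σ bonds, plus one π bond, giving a steric number of 3, so it is sp2.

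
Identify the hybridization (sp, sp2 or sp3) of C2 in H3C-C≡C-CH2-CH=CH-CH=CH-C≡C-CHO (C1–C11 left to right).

C2 — 2 σ bonds, plus two π bonds. Steric number 2, so sp.

sp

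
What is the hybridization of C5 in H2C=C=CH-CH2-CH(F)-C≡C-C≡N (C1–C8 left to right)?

C5 — 4 σ bonds. Steric number 4, so sp3.

sp^3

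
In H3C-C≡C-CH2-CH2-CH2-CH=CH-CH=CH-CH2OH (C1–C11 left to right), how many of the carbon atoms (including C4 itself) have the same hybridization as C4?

C4 is sp3 (only σ bonds).
C1: sp3 ✓
C2: sp
C3: sp
C4: sp3 ✓
C5: sp3 ✓
C6: sp3 ✓
C7: sp2
C8: sp2
C9: sp2
C10: sp2
C11: sp3 ✓
5 carbons are sp3.

5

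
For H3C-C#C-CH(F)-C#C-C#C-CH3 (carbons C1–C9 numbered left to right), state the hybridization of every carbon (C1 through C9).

C1 sp3, C2 sp, C3 sp, C4 sp3, C5 sp, C6 sp, C7 sp, C8 sp, C9 sp3

C1 has 4 σ bonds: steric number 4 → sp3.
C2 (2 σ bonds, plus two π bonds) has steric number 2: sp.
C3 is sp: 2 σ bonds, plus two π bonds, 2 electron-density regions.
C4 carries 4 σ bonds, giving a steric number of 4, so it is sp3.
C5 has 2 σ bonds, plus two π bonds: steric number 2 → sp.
C6 carries 2 σ bonds, plus two π bonds, giving a steric number of 2, so it is sp.
C7 (2 σ bonds, plus two π bonds) has steric number 2: sp.
C8: 2 σ bonds, plus two π bonds; 2 regions of electron density → sp.
C9 is sp3: 4 σ bonds, 4 electron-density regions.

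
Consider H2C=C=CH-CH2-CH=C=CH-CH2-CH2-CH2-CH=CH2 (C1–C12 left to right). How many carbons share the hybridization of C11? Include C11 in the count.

C11 is sp2 (one π bond).
C1: sp2 ✓
C2: sp
C3: sp2 ✓
C4: sp3
C5: sp2 ✓
C6: sp
C7: sp2 ✓
C8: sp3
C9: sp3
C10: sp3
C11: sp2 ✓
C12: sp2 ✓
6 carbons are sp2.

6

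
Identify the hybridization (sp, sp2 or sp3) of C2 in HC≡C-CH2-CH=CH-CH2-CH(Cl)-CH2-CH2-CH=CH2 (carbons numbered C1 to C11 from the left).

sp

C2: 2 σ bonds, plus two π bonds — 2 electron domains, sp.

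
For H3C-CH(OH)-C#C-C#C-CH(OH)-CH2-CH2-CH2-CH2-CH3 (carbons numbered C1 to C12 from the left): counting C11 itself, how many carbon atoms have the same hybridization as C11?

C11 is sp3 (only σ bonds).
C1: sp3 ✓
C2: sp3 ✓
C3: sp
C4: sp
C5: sp
C6: sp
C7: sp3 ✓
C8: sp3 ✓
C9: sp3 ✓
C10: sp3 ✓
C11: sp3 ✓
C12: sp3 ✓
8 carbons are sp3.

8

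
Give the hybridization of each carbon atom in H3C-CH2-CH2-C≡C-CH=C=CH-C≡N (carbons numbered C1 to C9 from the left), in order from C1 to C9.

C1 sp3, C2 sp3, C3 sp3, C4 sp, C5 sp, C6 sp2, C7 sp, C8 sp2, C9 sp

C1 (4 σ bonds) has steric number 4: sp3.
C2 has 4 σ bonds: steric number 4 → sp3.
C3 (4 σ bonds) has steric number 4: sp3.
C4 (2 σ bonds, plus two π bonds) has steric number 2: sp.
C5: 2 σ bonds, plus two π bonds — 2 electron domains, sp.
C6 is sp2: 3 σ bonds, plus one π bond, 3 electron-density regions.
C7: 2 σ bonds, plus two π bonds — 2 electron domains, sp.
C8 (3 σ bonds, plus one π bond) has steric number 3: sp2.
C9 has 2 σ bonds, plus two π bonds: steric number 2 → sp.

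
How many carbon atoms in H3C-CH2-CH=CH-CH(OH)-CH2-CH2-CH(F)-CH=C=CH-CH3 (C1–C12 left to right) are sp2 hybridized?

C1: sp3
C2: sp3
C3: sp2 ✓
C4: sp2 ✓
C5: sp3
C6: sp3
C7: sp3
C8: sp3
C9: sp2 ✓
C10: sp
C11: sp2 ✓
C12: sp3
C3, C4, C9, C11 → 4 sp2 carbons.

4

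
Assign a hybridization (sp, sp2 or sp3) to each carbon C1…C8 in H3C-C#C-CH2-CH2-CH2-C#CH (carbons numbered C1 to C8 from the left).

C1 sp3, C2 sp, C3 sp, C4 sp3, C5 sp3, C6 sp3, C7 sp, C8 sp

C1 (4 σ bonds) has steric number 4: sp3.
C2: 2 σ bonds, plus two π bonds; 2 regions of electron density → sp.
C3 (2 σ bonds, plus two π bonds) has steric number 2: sp.
C4 (4 σ bonds) has steric number 4: sp3.
C5 (4 σ bonds) has steric number 4: sp3.
C6 has 4 σ bonds: steric number 4 → sp3.
C7: 2 σ bonds, plus two π bonds; 2 regions of electron density → sp.
C8: 2 σ bonds, plus two π bonds; 2 regions of electron density → sp.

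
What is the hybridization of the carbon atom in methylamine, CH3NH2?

The carbon atom — 4 σ bonds. Steric number 4, so sp3.

sp3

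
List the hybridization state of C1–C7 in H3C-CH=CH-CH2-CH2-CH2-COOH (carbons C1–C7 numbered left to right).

C1 sp3, C2 sp2, C3 sp2, C4 sp3, C5 sp3, C6 sp3, C7 sp2

C1 — 4 σ bonds. Steric number 4, so sp3.
C2 carries 3 σ bonds, plus one π bond, giving a steric number of 3, so it is sp2.
C3 has 3 σ bonds, plus one π bond: steric number 3 → sp2.
C4 — 4 σ bonds. Steric number 4, so sp3.
C5 (4 σ bonds) has steric number 4: sp3.
C6: 4 σ bonds; 4 regions of electron density → sp3.
C7: 3 σ bonds, plus one π bond — 3 electron domains, sp2.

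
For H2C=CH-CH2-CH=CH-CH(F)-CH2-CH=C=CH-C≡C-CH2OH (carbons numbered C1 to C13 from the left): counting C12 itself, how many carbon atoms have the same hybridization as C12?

3

C12 is sp (two π bonds).
C1: sp2
C2: sp2
C3: sp3
C4: sp2
C5: sp2
C6: sp3
C7: sp3
C8: sp2
C9: sp ✓
C10: sp2
C11: sp ✓
C12: sp ✓
C13: sp3
3 carbons are sp.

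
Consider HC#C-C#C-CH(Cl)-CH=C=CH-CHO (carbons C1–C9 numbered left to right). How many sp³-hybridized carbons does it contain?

C1: sp
C2: sp
C3: sp
C4: sp
C5: sp3 ✓
C6: sp2
C7: sp
C8: sp2
C9: sp2
C5 → 1 sp3 carbon.

1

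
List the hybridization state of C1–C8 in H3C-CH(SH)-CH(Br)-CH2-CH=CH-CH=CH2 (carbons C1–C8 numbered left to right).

C1 sp3, C2 sp3, C3 sp3, C4 sp3, C5 sp2, C6 sp2, C7 sp2, C8 sp2

C1 is sp3: 4 σ bonds, 4 electron-density regions.
C2 carries 4 σ bonds, giving a steric number of 4, so it is sp3.
C3 is sp3: 4 σ bonds, 4 electron-density regions.
C4 is sp3: 4 σ bonds, 4 electron-density regions.
C5: 3 σ bonds, plus one π bond; 3 regions of electron density → sp2.
C6 (3 σ bonds, plus one π bond) has steric number 3: sp2.
C7: 3 σ bonds, plus one π bond; 3 regions of electron density → sp2.
C8: 3 σ bonds, plus one π bond; 3 regions of electron density → sp2.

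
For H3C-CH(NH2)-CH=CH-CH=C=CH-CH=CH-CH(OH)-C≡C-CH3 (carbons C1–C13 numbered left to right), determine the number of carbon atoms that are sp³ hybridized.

C1: sp3 ✓
C2: sp3 ✓
C3: sp2
C4: sp2
C5: sp2
C6: sp
C7: sp2
C8: sp2
C9: sp2
C10: sp3 ✓
C11: sp
C12: sp
C13: sp3 ✓
C1, C2, C10, C13 → 4 sp3 carbons.

4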